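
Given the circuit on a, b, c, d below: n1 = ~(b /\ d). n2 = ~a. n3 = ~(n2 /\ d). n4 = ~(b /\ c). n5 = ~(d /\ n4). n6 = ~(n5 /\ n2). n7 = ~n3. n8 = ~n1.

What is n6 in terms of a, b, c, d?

~((~(d /\ (~(b /\ c)))) /\ ~a)

n2 = ~a
n4 = ~(b /\ c)
n5 = ~(d /\ n4) = ~(d /\ (~(b /\ c)))
n6 = ~(n5 /\ n2) = ~((~(d /\ (~(b /\ c)))) /\ ~a)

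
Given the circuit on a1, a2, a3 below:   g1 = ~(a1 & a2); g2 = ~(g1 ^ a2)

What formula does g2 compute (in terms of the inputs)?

g1 = ~(a1 & a2)
g2 = ~(g1 ^ a2) = ~((~(a1 & a2)) ^ a2)

~((~(a1 & a2)) ^ a2)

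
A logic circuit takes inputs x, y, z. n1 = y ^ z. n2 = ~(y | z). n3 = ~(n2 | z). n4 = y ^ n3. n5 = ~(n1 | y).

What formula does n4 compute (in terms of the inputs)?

y ^ (~((~(y | z)) | z))

n2 = ~(y | z)
n3 = ~(n2 | z) = ~((~(y | z)) | z)
n4 = y ^ n3 = y ^ (~((~(y | z)) | z))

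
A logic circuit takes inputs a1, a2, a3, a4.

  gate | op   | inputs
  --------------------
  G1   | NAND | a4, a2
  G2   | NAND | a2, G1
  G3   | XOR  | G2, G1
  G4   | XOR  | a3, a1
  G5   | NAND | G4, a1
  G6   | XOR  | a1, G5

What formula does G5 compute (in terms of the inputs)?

(a3 XOR a1) NAND a1

G4 = a3 XOR a1
G5 = G4 NAND a1 = (a3 XOR a1) NAND a1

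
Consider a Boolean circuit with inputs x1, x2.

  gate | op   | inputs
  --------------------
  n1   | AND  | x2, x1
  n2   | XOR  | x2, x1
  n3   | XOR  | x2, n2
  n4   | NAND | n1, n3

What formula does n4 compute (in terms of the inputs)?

(x2 AND x1) NAND (x2 XOR (x2 XOR x1))

n1 = x2 AND x1
n2 = x2 XOR x1
n3 = x2 XOR n2 = x2 XOR (x2 XOR x1)
n4 = n1 NAND n3 = (x2 AND x1) NAND (x2 XOR (x2 XOR x1))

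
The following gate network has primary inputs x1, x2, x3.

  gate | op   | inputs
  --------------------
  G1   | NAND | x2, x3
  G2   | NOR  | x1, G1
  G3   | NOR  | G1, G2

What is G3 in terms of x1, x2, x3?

(x2 NAND x3) NOR (x1 NOR (x2 NAND x3))

G1 = x2 NAND x3
G2 = x1 NOR G1 = x1 NOR (x2 NAND x3)
G3 = G1 NOR G2 = (x2 NAND x3) NOR (x1 NOR (x2 NAND x3))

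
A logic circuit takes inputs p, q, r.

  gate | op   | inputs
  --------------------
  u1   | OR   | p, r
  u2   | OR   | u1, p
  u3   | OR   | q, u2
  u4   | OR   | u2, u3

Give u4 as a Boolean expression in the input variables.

u1 = p OR r
u2 = u1 OR p = (p OR r) OR p
u3 = q OR u2 = q OR ((p OR r) OR p)
u4 = u2 OR u3 = ((p OR r) OR p) OR (q OR ((p OR r) OR p))

((p OR r) OR p) OR (q OR ((p OR r) OR p))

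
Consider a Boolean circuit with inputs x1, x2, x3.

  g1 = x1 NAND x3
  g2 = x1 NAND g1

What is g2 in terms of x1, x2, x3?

g1 = x1 NAND x3
g2 = x1 NAND g1 = x1 NAND (x1 NAND x3)

x1 NAND (x1 NAND x3)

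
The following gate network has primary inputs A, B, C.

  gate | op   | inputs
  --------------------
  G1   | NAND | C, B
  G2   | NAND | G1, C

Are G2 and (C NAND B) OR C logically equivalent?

No

G1 = C NAND B
G2 = G1 NAND C = (C NAND B) NAND C
At A=0, B=0, C=1: circuit gives 0, formula gives 1.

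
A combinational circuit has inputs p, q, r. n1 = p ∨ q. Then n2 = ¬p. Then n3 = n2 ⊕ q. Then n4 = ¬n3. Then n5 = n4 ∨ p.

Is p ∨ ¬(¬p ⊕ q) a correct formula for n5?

Yes

n2 = ¬p
n3 = n2 ⊕ q = ¬p ⊕ q
n4 = ¬n3 = ¬(¬p ⊕ q)
n5 = n4 ∨ p = ¬(¬p ⊕ q) ∨ p
At p=0, q=0, r=0: circuit gives 0, formula gives 0.
At p=0, q=1, r=0: circuit gives 1, formula gives 1.
Agrees on all 8 inputs.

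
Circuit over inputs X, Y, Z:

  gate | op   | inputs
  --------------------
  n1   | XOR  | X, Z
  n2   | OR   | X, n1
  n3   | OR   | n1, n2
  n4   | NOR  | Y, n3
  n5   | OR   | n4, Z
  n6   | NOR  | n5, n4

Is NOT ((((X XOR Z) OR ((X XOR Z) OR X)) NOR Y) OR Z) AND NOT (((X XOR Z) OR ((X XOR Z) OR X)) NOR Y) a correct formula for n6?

n1 = X XOR Z
n2 = X OR n1 = X OR (X XOR Z)
n3 = n1 OR n2 = (X XOR Z) OR (X OR (X XOR Z))
n4 = Y NOR n3 = Y NOR ((X XOR Z) OR (X OR (X XOR Z)))
n5 = n4 OR Z = (Y NOR ((X XOR Z) OR (X OR (X XOR Z)))) OR Z
n6 = n5 NOR n4 = ((Y NOR ((X XOR Z) OR (X OR (X XOR Z)))) OR Z) NOR (Y NOR ((X XOR Z) OR (X OR (X XOR Z))))
At X=0, Y=0, Z=0: circuit gives 0, formula gives 0.
At X=0, Y=1, Z=0: circuit gives 1, formula gives 1.
Agrees on all 8 inputs.

Yes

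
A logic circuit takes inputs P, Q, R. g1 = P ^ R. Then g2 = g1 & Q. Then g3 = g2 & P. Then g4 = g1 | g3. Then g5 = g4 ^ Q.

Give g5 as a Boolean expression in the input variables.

((P ^ R) | (((P ^ R) & Q) & P)) ^ Q

g1 = P ^ R
g2 = g1 & Q = (P ^ R) & Q
g3 = g2 & P = ((P ^ R) & Q) & P
g4 = g1 | g3 = (P ^ R) | (((P ^ R) & Q) & P)
g5 = g4 ^ Q = ((P ^ R) | (((P ^ R) & Q) & P)) ^ Q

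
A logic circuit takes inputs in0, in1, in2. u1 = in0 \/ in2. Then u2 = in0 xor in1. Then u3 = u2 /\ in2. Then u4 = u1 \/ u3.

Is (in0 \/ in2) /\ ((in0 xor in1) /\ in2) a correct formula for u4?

No

u1 = in0 \/ in2
u2 = in0 xor in1
u3 = u2 /\ in2 = (in0 xor in1) /\ in2
u4 = u1 \/ u3 = (in0 \/ in2) \/ ((in0 xor in1) /\ in2)
At in0=0, in1=0, in2=1: circuit gives 1, formula gives 0.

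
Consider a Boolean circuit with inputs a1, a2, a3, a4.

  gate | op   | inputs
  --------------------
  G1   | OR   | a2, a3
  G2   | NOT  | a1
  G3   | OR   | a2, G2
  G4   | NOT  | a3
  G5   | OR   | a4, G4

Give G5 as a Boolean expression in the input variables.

a4 OR NOT a3

G4 = NOT a3
G5 = a4 OR G4 = a4 OR NOT a3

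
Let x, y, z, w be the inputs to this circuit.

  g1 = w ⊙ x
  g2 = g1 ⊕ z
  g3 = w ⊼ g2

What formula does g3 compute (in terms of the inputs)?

g1 = w ⊙ x
g2 = g1 ⊕ z = (w ⊙ x) ⊕ z
g3 = w ⊼ g2 = w ⊼ ((w ⊙ x) ⊕ z)

w ⊼ ((w ⊙ x) ⊕ z)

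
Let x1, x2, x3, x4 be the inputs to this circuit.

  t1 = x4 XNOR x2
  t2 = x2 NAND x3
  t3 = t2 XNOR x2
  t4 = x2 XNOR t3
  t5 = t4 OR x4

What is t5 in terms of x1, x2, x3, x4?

(x2 XNOR ((x2 NAND x3) XNOR x2)) OR x4

t2 = x2 NAND x3
t3 = t2 XNOR x2 = (x2 NAND x3) XNOR x2
t4 = x2 XNOR t3 = x2 XNOR ((x2 NAND x3) XNOR x2)
t5 = t4 OR x4 = (x2 XNOR ((x2 NAND x3) XNOR x2)) OR x4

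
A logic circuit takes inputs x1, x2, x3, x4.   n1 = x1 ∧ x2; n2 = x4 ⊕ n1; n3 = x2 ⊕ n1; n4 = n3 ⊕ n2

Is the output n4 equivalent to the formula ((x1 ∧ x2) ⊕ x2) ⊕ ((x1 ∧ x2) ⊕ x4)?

Yes

n1 = x1 ∧ x2
n2 = x4 ⊕ n1 = x4 ⊕ (x1 ∧ x2)
n3 = x2 ⊕ n1 = x2 ⊕ (x1 ∧ x2)
n4 = n3 ⊕ n2 = (x2 ⊕ (x1 ∧ x2)) ⊕ (x4 ⊕ (x1 ∧ x2))
At x1=0, x2=0, x3=0, x4=0: circuit gives 0, formula gives 0.
At x1=0, x2=0, x3=0, x4=1: circuit gives 1, formula gives 1.
Agrees on all 16 inputs.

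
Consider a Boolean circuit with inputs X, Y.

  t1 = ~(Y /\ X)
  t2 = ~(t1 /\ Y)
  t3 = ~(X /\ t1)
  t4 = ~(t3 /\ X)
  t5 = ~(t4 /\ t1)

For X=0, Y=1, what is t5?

t1 = ~(1 /\ 0) = 1
t3 = ~(0 /\ 1) = 1
t4 = ~(1 /\ 0) = 1
t5 = ~(1 /\ 1) = 0

0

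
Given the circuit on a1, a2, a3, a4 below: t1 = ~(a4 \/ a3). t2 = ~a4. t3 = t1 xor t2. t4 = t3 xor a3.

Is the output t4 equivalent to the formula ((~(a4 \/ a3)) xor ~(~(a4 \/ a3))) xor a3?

No

t1 = ~(a4 \/ a3)
t2 = ~a4
t3 = t1 xor t2 = (~(a4 \/ a3)) xor ~a4
t4 = t3 xor a3 = ((~(a4 \/ a3)) xor ~a4) xor a3
At a1=0, a2=0, a3=0, a4=0: circuit gives 0, formula gives 1.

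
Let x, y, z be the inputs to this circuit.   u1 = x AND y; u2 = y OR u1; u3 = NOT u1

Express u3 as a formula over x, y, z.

u1 = x AND y
u3 = NOT u1 = NOT (x AND y)

NOT (x AND y)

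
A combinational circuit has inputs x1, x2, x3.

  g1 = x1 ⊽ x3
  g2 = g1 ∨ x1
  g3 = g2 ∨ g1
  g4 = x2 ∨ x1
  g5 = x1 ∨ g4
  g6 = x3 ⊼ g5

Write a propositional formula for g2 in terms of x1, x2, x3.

g1 = x1 ⊽ x3
g2 = g1 ∨ x1 = (x1 ⊽ x3) ∨ x1

(x1 ⊽ x3) ∨ x1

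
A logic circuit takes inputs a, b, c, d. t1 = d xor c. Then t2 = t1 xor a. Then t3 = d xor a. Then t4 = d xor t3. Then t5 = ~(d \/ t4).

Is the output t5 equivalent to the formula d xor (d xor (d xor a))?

t3 = d xor a
t4 = d xor t3 = d xor (d xor a)
t5 = ~(d \/ t4) = ~(d \/ (d xor (d xor a)))
At a=0, b=0, c=0, d=0: circuit gives 1, formula gives 0.

No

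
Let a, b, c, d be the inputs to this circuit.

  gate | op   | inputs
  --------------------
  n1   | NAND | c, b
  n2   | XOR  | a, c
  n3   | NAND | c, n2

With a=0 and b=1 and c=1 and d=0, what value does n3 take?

n2 = 0 XOR 1 = 1
n3 = 1 NAND 1 = 0

0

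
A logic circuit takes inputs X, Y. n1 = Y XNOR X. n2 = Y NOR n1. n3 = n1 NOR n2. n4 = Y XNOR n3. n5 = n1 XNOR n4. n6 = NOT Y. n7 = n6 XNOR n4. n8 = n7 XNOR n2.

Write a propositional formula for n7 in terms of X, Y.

NOT Y XNOR (Y XNOR ((Y XNOR X) NOR (Y NOR (Y XNOR X))))

n1 = Y XNOR X
n2 = Y NOR n1 = Y NOR (Y XNOR X)
n3 = n1 NOR n2 = (Y XNOR X) NOR (Y NOR (Y XNOR X))
n4 = Y XNOR n3 = Y XNOR ((Y XNOR X) NOR (Y NOR (Y XNOR X)))
n6 = NOT Y
n7 = n6 XNOR n4 = NOT Y XNOR (Y XNOR ((Y XNOR X) NOR (Y NOR (Y XNOR X))))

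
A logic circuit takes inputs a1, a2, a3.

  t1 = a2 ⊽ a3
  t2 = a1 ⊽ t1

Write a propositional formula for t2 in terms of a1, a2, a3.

t1 = a2 ⊽ a3
t2 = a1 ⊽ t1 = a1 ⊽ (a2 ⊽ a3)

a1 ⊽ (a2 ⊽ a3)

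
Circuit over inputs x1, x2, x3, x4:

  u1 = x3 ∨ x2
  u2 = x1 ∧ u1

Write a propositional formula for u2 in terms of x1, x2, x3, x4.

u1 = x3 ∨ x2
u2 = x1 ∧ u1 = x1 ∧ (x3 ∨ x2)

x1 ∧ (x3 ∨ x2)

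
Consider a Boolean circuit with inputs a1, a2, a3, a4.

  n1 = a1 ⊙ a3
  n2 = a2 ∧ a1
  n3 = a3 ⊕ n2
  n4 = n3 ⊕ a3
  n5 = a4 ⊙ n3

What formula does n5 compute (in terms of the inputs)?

n2 = a2 ∧ a1
n3 = a3 ⊕ n2 = a3 ⊕ (a2 ∧ a1)
n5 = a4 ⊙ n3 = a4 ⊙ (a3 ⊕ (a2 ∧ a1))

a4 ⊙ (a3 ⊕ (a2 ∧ a1))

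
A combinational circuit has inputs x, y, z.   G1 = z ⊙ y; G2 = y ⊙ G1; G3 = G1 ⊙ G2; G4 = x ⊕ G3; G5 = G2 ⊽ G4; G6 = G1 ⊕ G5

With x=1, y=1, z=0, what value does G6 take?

1

G1 = 0 ⊙ 1 = 0
G2 = 1 ⊙ 0 = 0
G3 = 0 ⊙ 0 = 1
G4 = 1 ⊕ 1 = 0
G5 = 0 ⊽ 0 = 1
G6 = 0 ⊕ 1 = 1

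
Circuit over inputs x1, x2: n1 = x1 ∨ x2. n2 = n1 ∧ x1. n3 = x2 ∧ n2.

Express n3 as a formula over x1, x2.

n1 = x1 ∨ x2
n2 = n1 ∧ x1 = (x1 ∨ x2) ∧ x1
n3 = x2 ∧ n2 = x2 ∧ ((x1 ∨ x2) ∧ x1)

x2 ∧ ((x1 ∨ x2) ∧ x1)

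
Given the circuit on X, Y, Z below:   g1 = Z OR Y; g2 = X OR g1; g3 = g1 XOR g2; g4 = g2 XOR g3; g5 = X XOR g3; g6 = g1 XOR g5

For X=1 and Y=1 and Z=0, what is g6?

0

g1 = 0 OR 1 = 1
g2 = 1 OR 1 = 1
g3 = 1 XOR 1 = 0
g5 = 1 XOR 0 = 1
g6 = 1 XOR 1 = 0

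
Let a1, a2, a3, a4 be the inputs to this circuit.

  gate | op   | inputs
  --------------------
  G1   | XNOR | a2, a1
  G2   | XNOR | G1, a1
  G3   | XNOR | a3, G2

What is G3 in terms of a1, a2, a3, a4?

G1 = a2 XNOR a1
G2 = G1 XNOR a1 = (a2 XNOR a1) XNOR a1
G3 = a3 XNOR G2 = a3 XNOR ((a2 XNOR a1) XNOR a1)

a3 XNOR ((a2 XNOR a1) XNOR a1)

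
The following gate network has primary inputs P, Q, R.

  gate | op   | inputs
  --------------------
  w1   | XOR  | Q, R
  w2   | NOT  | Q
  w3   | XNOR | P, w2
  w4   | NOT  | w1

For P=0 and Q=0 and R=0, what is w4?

w1 = 0 XOR 0 = 0
w4 = NOT 0 = 1

1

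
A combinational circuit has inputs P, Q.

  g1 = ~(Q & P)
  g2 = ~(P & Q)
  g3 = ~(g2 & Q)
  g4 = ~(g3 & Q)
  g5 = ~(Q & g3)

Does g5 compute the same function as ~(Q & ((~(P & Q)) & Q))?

No

g2 = ~(P & Q)
g3 = ~(g2 & Q) = ~((~(P & Q)) & Q)
g5 = ~(Q & g3) = ~(Q & (~((~(P & Q)) & Q)))
At P=0, Q=1: circuit gives 1, formula gives 0.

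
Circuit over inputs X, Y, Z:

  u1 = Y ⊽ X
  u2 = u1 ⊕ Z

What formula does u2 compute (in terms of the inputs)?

u1 = Y ⊽ X
u2 = u1 ⊕ Z = (Y ⊽ X) ⊕ Z

(Y ⊽ X) ⊕ Z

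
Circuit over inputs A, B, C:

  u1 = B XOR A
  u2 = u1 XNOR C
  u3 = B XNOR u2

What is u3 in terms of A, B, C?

B XNOR ((B XOR A) XNOR C)

u1 = B XOR A
u2 = u1 XNOR C = (B XOR A) XNOR C
u3 = B XNOR u2 = B XNOR ((B XOR A) XNOR C)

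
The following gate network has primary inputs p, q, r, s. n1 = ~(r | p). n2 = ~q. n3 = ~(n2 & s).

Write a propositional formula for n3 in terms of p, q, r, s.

n2 = ~q
n3 = ~(n2 & s) = ~(~q & s)

~(~q & s)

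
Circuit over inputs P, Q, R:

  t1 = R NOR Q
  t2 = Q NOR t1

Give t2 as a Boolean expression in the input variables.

t1 = R NOR Q
t2 = Q NOR t1 = Q NOR (R NOR Q)

Q NOR (R NOR Q)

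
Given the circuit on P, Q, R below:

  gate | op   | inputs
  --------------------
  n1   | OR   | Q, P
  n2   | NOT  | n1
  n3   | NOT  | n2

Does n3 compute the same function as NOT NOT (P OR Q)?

Yes

n1 = Q OR P
n2 = NOT n1 = NOT (Q OR P)
n3 = NOT n2 = NOT NOT (Q OR P)
At P=0, Q=0, R=0: circuit gives 0, formula gives 0.
At P=0, Q=1, R=0: circuit gives 1, formula gives 1.
Agrees on all 8 inputs.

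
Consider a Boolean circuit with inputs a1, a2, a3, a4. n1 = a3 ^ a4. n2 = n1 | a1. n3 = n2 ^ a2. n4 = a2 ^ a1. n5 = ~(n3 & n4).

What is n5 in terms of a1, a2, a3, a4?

n1 = a3 ^ a4
n2 = n1 | a1 = (a3 ^ a4) | a1
n3 = n2 ^ a2 = ((a3 ^ a4) | a1) ^ a2
n4 = a2 ^ a1
n5 = ~(n3 & n4) = ~((((a3 ^ a4) | a1) ^ a2) & (a2 ^ a1))

~((((a3 ^ a4) | a1) ^ a2) & (a2 ^ a1))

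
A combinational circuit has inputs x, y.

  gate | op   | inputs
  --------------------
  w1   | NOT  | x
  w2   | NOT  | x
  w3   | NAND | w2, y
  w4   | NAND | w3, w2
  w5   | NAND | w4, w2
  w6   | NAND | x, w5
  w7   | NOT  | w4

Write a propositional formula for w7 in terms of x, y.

NOT ((NOT x NAND y) NAND NOT x)

w2 = NOT x
w3 = w2 NAND y = NOT x NAND y
w4 = w3 NAND w2 = (NOT x NAND y) NAND NOT x
w7 = NOT w4 = NOT ((NOT x NAND y) NAND NOT x)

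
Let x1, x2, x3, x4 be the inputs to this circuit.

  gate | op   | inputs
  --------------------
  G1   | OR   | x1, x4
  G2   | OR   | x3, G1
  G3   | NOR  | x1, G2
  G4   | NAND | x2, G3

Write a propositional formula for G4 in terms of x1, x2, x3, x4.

G1 = x1 OR x4
G2 = x3 OR G1 = x3 OR (x1 OR x4)
G3 = x1 NOR G2 = x1 NOR (x3 OR (x1 OR x4))
G4 = x2 NAND G3 = x2 NAND (x1 NOR (x3 OR (x1 OR x4)))

x2 NAND (x1 NOR (x3 OR (x1 OR x4)))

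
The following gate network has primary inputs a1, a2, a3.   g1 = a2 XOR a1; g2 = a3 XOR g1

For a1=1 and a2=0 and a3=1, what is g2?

0

g1 = 0 XOR 1 = 1
g2 = 1 XOR 1 = 0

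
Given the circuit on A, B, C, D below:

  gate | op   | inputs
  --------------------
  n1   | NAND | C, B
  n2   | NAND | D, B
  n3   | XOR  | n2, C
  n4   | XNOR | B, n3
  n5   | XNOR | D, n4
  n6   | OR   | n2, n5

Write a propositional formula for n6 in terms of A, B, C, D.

(D NAND B) OR (D XNOR (B XNOR ((D NAND B) XOR C)))

n2 = D NAND B
n3 = n2 XOR C = (D NAND B) XOR C
n4 = B XNOR n3 = B XNOR ((D NAND B) XOR C)
n5 = D XNOR n4 = D XNOR (B XNOR ((D NAND B) XOR C))
n6 = n2 OR n5 = (D NAND B) OR (D XNOR (B XNOR ((D NAND B) XOR C)))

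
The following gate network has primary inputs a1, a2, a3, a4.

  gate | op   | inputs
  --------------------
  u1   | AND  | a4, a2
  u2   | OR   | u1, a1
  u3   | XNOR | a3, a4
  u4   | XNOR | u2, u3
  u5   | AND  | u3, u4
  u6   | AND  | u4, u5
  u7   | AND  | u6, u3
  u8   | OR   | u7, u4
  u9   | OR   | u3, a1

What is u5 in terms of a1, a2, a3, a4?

(a3 XNOR a4) AND (((a4 AND a2) OR a1) XNOR (a3 XNOR a4))

u1 = a4 AND a2
u2 = u1 OR a1 = (a4 AND a2) OR a1
u3 = a3 XNOR a4
u4 = u2 XNOR u3 = ((a4 AND a2) OR a1) XNOR (a3 XNOR a4)
u5 = u3 AND u4 = (a3 XNOR a4) AND (((a4 AND a2) OR a1) XNOR (a3 XNOR a4))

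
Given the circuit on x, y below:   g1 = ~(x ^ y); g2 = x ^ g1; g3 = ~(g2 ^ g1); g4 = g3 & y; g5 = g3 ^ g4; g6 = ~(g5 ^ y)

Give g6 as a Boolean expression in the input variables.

~(((~((x ^ (~(x ^ y))) ^ (~(x ^ y)))) ^ ((~((x ^ (~(x ^ y))) ^ (~(x ^ y)))) & y)) ^ y)

g1 = ~(x ^ y)
g2 = x ^ g1 = x ^ (~(x ^ y))
g3 = ~(g2 ^ g1) = ~((x ^ (~(x ^ y))) ^ (~(x ^ y)))
g4 = g3 & y = (~((x ^ (~(x ^ y))) ^ (~(x ^ y)))) & y
g5 = g3 ^ g4 = (~((x ^ (~(x ^ y))) ^ (~(x ^ y)))) ^ ((~((x ^ (~(x ^ y))) ^ (~(x ^ y)))) & y)
g6 = ~(g5 ^ y) = ~(((~((x ^ (~(x ^ y))) ^ (~(x ^ y)))) ^ ((~((x ^ (~(x ^ y))) ^ (~(x ^ y)))) & y)) ^ y)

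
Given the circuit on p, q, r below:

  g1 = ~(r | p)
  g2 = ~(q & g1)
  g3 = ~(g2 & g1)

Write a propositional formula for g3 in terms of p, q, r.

~((~(q & (~(r | p)))) & (~(r | p)))

g1 = ~(r | p)
g2 = ~(q & g1) = ~(q & (~(r | p)))
g3 = ~(g2 & g1) = ~((~(q & (~(r | p)))) & (~(r | p)))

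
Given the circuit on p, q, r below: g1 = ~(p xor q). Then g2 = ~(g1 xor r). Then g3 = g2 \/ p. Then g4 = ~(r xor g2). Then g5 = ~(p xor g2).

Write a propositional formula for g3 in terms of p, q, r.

g1 = ~(p xor q)
g2 = ~(g1 xor r) = ~((~(p xor q)) xor r)
g3 = g2 \/ p = (~((~(p xor q)) xor r)) \/ p

(~((~(p xor q)) xor r)) \/ p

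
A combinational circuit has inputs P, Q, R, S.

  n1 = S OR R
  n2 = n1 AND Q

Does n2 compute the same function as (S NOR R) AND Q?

n1 = S OR R
n2 = n1 AND Q = (S OR R) AND Q
At P=0, Q=1, R=0, S=0: circuit gives 0, formula gives 1.

No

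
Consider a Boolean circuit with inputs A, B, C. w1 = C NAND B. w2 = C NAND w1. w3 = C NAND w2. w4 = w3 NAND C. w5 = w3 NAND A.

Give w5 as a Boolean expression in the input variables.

(C NAND (C NAND (C NAND B))) NAND A

w1 = C NAND B
w2 = C NAND w1 = C NAND (C NAND B)
w3 = C NAND w2 = C NAND (C NAND (C NAND B))
w5 = w3 NAND A = (C NAND (C NAND (C NAND B))) NAND A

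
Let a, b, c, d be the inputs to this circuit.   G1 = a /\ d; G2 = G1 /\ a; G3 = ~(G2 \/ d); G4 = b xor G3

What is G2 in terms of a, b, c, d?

G1 = a /\ d
G2 = G1 /\ a = (a /\ d) /\ a

(a /\ d) /\ a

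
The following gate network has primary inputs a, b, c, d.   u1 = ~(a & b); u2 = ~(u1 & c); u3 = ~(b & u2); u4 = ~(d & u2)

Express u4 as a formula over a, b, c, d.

u1 = ~(a & b)
u2 = ~(u1 & c) = ~((~(a & b)) & c)
u4 = ~(d & u2) = ~(d & (~((~(a & b)) & c)))

~(d & (~((~(a & b)) & c)))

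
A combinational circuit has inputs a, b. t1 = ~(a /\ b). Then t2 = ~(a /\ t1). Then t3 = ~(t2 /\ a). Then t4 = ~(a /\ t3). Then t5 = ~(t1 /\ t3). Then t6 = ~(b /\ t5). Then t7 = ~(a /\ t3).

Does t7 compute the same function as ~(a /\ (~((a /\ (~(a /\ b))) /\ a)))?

No

t1 = ~(a /\ b)
t2 = ~(a /\ t1) = ~(a /\ (~(a /\ b)))
t3 = ~(t2 /\ a) = ~((~(a /\ (~(a /\ b)))) /\ a)
t7 = ~(a /\ t3) = ~(a /\ (~((~(a /\ (~(a /\ b)))) /\ a)))
At a=1, b=0: circuit gives 0, formula gives 1.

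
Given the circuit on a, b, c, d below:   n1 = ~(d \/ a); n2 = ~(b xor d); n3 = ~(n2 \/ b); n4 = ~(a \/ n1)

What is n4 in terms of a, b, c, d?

n1 = ~(d \/ a)
n4 = ~(a \/ n1) = ~(a \/ (~(d \/ a)))

~(a \/ (~(d \/ a)))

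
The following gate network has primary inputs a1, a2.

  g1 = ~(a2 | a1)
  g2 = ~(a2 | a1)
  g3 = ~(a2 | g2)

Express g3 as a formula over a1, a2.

g2 = ~(a2 | a1)
g3 = ~(a2 | g2) = ~(a2 | (~(a2 | a1)))

~(a2 | (~(a2 | a1)))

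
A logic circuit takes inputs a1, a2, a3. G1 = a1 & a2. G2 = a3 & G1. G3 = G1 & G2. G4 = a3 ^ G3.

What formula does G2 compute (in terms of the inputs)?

G1 = a1 & a2
G2 = a3 & G1 = a3 & (a1 & a2)

a3 & (a1 & a2)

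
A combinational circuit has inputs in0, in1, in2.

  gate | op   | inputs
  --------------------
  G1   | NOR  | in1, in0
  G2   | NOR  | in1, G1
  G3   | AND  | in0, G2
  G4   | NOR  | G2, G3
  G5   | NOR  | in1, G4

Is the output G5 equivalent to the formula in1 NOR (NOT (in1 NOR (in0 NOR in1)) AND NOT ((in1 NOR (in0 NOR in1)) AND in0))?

G1 = in1 NOR in0
G2 = in1 NOR G1 = in1 NOR (in1 NOR in0)
G3 = in0 AND G2 = in0 AND (in1 NOR (in1 NOR in0))
G4 = G2 NOR G3 = (in1 NOR (in1 NOR in0)) NOR (in0 AND (in1 NOR (in1 NOR in0)))
G5 = in1 NOR G4 = in1 NOR ((in1 NOR (in1 NOR in0)) NOR (in0 AND (in1 NOR (in1 NOR in0))))
At in0=0, in1=0, in2=0: circuit gives 0, formula gives 0.
At in0=1, in1=0, in2=0: circuit gives 1, formula gives 1.
Agrees on all 8 inputs.

Yes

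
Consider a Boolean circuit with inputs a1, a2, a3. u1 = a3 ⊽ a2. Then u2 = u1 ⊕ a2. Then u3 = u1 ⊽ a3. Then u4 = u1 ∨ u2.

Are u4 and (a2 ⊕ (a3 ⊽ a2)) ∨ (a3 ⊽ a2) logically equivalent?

Yes

u1 = a3 ⊽ a2
u2 = u1 ⊕ a2 = (a3 ⊽ a2) ⊕ a2
u4 = u1 ∨ u2 = (a3 ⊽ a2) ∨ ((a3 ⊽ a2) ⊕ a2)
At a1=0, a2=0, a3=1: circuit gives 0, formula gives 0.
At a1=0, a2=0, a3=0: circuit gives 1, formula gives 1.
Agrees on all 8 inputs.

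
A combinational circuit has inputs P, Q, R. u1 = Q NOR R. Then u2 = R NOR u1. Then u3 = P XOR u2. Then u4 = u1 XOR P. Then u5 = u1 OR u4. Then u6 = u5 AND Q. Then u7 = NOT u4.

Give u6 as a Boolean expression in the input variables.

u1 = Q NOR R
u4 = u1 XOR P = (Q NOR R) XOR P
u5 = u1 OR u4 = (Q NOR R) OR ((Q NOR R) XOR P)
u6 = u5 AND Q = ((Q NOR R) OR ((Q NOR R) XOR P)) AND Q

((Q NOR R) OR ((Q NOR R) XOR P)) AND Q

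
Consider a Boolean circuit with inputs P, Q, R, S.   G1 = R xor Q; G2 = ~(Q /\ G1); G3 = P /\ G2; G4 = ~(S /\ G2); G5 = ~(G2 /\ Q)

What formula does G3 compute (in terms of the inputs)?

G1 = R xor Q
G2 = ~(Q /\ G1) = ~(Q /\ (R xor Q))
G3 = P /\ G2 = P /\ (~(Q /\ (R xor Q)))

P /\ (~(Q /\ (R xor Q)))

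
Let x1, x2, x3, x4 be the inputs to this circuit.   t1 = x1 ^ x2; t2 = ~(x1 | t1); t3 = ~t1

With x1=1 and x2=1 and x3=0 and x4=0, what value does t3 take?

t1 = 1 ^ 1 = 0
t3 = ~0 = 1

1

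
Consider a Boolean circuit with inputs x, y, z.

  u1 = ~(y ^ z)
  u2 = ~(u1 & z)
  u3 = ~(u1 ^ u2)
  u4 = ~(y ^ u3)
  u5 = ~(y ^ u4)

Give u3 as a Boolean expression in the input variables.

u1 = ~(y ^ z)
u2 = ~(u1 & z) = ~((~(y ^ z)) & z)
u3 = ~(u1 ^ u2) = ~((~(y ^ z)) ^ (~((~(y ^ z)) & z)))

~((~(y ^ z)) ^ (~((~(y ^ z)) & z)))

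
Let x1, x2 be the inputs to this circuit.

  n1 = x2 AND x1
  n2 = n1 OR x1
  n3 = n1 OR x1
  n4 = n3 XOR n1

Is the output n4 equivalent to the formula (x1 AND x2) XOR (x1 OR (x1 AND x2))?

n1 = x2 AND x1
n3 = n1 OR x1 = (x2 AND x1) OR x1
n4 = n3 XOR n1 = ((x2 AND x1) OR x1) XOR (x2 AND x1)
At x1=0, x2=0: circuit gives 0, formula gives 0.
At x1=1, x2=0: circuit gives 1, formula gives 1.
Agrees on all 4 inputs.

Yes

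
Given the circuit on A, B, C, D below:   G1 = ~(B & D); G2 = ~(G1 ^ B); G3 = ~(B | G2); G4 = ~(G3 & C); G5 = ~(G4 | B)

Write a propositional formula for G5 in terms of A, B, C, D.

G1 = ~(B & D)
G2 = ~(G1 ^ B) = ~((~(B & D)) ^ B)
G3 = ~(B | G2) = ~(B | (~((~(B & D)) ^ B)))
G4 = ~(G3 & C) = ~((~(B | (~((~(B & D)) ^ B)))) & C)
G5 = ~(G4 | B) = ~((~((~(B | (~((~(B & D)) ^ B)))) & C)) | B)

~((~((~(B | (~((~(B & D)) ^ B)))) & C)) | B)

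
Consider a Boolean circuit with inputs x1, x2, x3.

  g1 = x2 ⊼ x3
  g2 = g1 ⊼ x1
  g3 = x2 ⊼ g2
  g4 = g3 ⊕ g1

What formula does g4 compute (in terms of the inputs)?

g1 = x2 ⊼ x3
g2 = g1 ⊼ x1 = (x2 ⊼ x3) ⊼ x1
g3 = x2 ⊼ g2 = x2 ⊼ ((x2 ⊼ x3) ⊼ x1)
g4 = g3 ⊕ g1 = (x2 ⊼ ((x2 ⊼ x3) ⊼ x1)) ⊕ (x2 ⊼ x3)

(x2 ⊼ ((x2 ⊼ x3) ⊼ x1)) ⊕ (x2 ⊼ x3)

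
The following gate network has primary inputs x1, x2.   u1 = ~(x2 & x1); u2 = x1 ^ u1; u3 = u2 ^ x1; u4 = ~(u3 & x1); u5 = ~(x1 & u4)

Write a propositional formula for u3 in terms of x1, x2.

(x1 ^ (~(x2 & x1))) ^ x1

u1 = ~(x2 & x1)
u2 = x1 ^ u1 = x1 ^ (~(x2 & x1))
u3 = u2 ^ x1 = (x1 ^ (~(x2 & x1))) ^ x1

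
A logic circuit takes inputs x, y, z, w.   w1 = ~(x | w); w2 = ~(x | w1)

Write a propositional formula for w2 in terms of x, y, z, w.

w1 = ~(x | w)
w2 = ~(x | w1) = ~(x | (~(x | w)))

~(x | (~(x | w)))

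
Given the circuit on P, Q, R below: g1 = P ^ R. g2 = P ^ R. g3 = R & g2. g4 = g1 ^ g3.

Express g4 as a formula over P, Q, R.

(P ^ R) ^ (R & (P ^ R))

g1 = P ^ R
g2 = P ^ R
g3 = R & g2 = R & (P ^ R)
g4 = g1 ^ g3 = (P ^ R) ^ (R & (P ^ R))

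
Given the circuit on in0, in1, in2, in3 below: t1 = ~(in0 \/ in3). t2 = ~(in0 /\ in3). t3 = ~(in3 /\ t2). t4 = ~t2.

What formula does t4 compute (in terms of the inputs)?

t2 = ~(in0 /\ in3)
t4 = ~t2 = ~(~(in0 /\ in3))

~(~(in0 /\ in3))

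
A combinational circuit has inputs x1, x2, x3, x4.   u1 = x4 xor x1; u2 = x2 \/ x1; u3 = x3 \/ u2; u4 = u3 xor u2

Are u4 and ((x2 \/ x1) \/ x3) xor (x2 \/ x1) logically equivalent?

u2 = x2 \/ x1
u3 = x3 \/ u2 = x3 \/ (x2 \/ x1)
u4 = u3 xor u2 = (x3 \/ (x2 \/ x1)) xor (x2 \/ x1)
At x1=0, x2=0, x3=0, x4=0: circuit gives 0, formula gives 0.
At x1=0, x2=0, x3=1, x4=0: circuit gives 1, formula gives 1.
Agrees on all 16 inputs.

Yes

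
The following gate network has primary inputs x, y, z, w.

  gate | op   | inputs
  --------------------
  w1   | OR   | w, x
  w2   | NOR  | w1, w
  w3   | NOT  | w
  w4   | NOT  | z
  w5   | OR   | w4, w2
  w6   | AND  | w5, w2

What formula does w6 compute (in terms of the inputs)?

w1 = w OR x
w2 = w1 NOR w = (w OR x) NOR w
w4 = NOT z
w5 = w4 OR w2 = NOT z OR ((w OR x) NOR w)
w6 = w5 AND w2 = (NOT z OR ((w OR x) NOR w)) AND ((w OR x) NOR w)

(NOT z OR ((w OR x) NOR w)) AND ((w OR x) NOR w)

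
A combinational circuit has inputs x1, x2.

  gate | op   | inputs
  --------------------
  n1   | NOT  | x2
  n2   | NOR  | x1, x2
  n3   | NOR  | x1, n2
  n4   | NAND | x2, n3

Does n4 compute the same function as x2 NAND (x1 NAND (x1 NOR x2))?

n2 = x1 NOR x2
n3 = x1 NOR n2 = x1 NOR (x1 NOR x2)
n4 = x2 NAND n3 = x2 NAND (x1 NOR (x1 NOR x2))
At x1=1, x2=1: circuit gives 1, formula gives 0.

No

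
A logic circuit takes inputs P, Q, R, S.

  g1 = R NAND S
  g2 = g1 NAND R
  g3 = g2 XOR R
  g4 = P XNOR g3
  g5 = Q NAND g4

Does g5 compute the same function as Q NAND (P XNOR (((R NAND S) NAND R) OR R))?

No

g1 = R NAND S
g2 = g1 NAND R = (R NAND S) NAND R
g3 = g2 XOR R = ((R NAND S) NAND R) XOR R
g4 = P XNOR g3 = P XNOR (((R NAND S) NAND R) XOR R)
g5 = Q NAND g4 = Q NAND (P XNOR (((R NAND S) NAND R) XOR R))
At P=0, Q=1, R=1, S=1: circuit gives 0, formula gives 1.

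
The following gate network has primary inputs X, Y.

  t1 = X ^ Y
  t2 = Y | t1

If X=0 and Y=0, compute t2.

0

t1 = 0 ^ 0 = 0
t2 = 0 | 0 = 0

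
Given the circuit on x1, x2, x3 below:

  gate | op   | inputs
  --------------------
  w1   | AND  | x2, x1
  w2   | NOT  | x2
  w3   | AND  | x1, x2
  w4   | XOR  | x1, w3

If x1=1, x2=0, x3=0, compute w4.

1

w3 = 1 AND 0 = 0
w4 = 1 XOR 0 = 1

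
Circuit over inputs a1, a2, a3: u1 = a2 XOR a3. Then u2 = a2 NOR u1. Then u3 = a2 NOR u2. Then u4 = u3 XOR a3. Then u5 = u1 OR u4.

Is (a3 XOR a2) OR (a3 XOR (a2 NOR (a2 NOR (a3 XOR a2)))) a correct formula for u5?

Yes

u1 = a2 XOR a3
u2 = a2 NOR u1 = a2 NOR (a2 XOR a3)
u3 = a2 NOR u2 = a2 NOR (a2 NOR (a2 XOR a3))
u4 = u3 XOR a3 = (a2 NOR (a2 NOR (a2 XOR a3))) XOR a3
u5 = u1 OR u4 = (a2 XOR a3) OR ((a2 NOR (a2 NOR (a2 XOR a3))) XOR a3)
At a1=0, a2=0, a3=0: circuit gives 0, formula gives 0.
At a1=0, a2=0, a3=1: circuit gives 1, formula gives 1.
Agrees on all 8 inputs.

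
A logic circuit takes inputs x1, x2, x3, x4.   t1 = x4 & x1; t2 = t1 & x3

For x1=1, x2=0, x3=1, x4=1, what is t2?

t1 = 1 & 1 = 1
t2 = 1 & 1 = 1

1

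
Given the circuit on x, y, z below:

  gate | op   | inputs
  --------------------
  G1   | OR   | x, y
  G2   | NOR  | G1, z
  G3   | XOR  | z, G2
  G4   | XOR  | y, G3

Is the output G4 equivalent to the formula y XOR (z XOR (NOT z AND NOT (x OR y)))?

Yes

G1 = x OR y
G2 = G1 NOR z = (x OR y) NOR z
G3 = z XOR G2 = z XOR ((x OR y) NOR z)
G4 = y XOR G3 = y XOR (z XOR ((x OR y) NOR z))
At x=0, y=1, z=1: circuit gives 0, formula gives 0.
At x=0, y=0, z=0: circuit gives 1, formula gives 1.
Agrees on all 8 inputs.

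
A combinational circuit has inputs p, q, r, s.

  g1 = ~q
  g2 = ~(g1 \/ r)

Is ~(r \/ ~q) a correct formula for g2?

g1 = ~q
g2 = ~(g1 \/ r) = ~(~q \/ r)
At p=0, q=0, r=0, s=0: circuit gives 0, formula gives 0.
At p=0, q=1, r=0, s=0: circuit gives 1, formula gives 1.
Agrees on all 16 inputs.

Yes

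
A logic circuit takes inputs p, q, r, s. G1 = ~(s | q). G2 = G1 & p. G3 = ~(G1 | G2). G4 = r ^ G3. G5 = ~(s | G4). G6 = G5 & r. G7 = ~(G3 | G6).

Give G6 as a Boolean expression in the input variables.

G1 = ~(s | q)
G2 = G1 & p = (~(s | q)) & p
G3 = ~(G1 | G2) = ~((~(s | q)) | ((~(s | q)) & p))
G4 = r ^ G3 = r ^ (~((~(s | q)) | ((~(s | q)) & p)))
G5 = ~(s | G4) = ~(s | (r ^ (~((~(s | q)) | ((~(s | q)) & p)))))
G6 = G5 & r = (~(s | (r ^ (~((~(s | q)) | ((~(s | q)) & p)))))) & r

(~(s | (r ^ (~((~(s | q)) | ((~(s | q)) & p)))))) & r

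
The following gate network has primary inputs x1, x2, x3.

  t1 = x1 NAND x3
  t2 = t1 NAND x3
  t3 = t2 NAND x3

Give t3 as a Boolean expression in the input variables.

t1 = x1 NAND x3
t2 = t1 NAND x3 = (x1 NAND x3) NAND x3
t3 = t2 NAND x3 = ((x1 NAND x3) NAND x3) NAND x3

((x1 NAND x3) NAND x3) NAND x3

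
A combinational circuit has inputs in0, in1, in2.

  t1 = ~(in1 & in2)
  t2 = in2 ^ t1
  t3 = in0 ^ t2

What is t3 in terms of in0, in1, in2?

t1 = ~(in1 & in2)
t2 = in2 ^ t1 = in2 ^ (~(in1 & in2))
t3 = in0 ^ t2 = in0 ^ (in2 ^ (~(in1 & in2)))

in0 ^ (in2 ^ (~(in1 & in2)))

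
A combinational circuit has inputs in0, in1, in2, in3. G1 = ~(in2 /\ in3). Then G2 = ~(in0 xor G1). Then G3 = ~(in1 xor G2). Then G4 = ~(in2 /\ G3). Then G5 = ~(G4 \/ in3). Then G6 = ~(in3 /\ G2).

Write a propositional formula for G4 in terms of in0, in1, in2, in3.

~(in2 /\ (~(in1 xor (~(in0 xor (~(in2 /\ in3)))))))

G1 = ~(in2 /\ in3)
G2 = ~(in0 xor G1) = ~(in0 xor (~(in2 /\ in3)))
G3 = ~(in1 xor G2) = ~(in1 xor (~(in0 xor (~(in2 /\ in3)))))
G4 = ~(in2 /\ G3) = ~(in2 /\ (~(in1 xor (~(in0 xor (~(in2 /\ in3)))))))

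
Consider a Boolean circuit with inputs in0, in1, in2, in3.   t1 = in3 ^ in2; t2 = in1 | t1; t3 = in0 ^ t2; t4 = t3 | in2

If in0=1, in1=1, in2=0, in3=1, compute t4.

t1 = 1 ^ 0 = 1
t2 = 1 | 1 = 1
t3 = 1 ^ 1 = 0
t4 = 0 | 0 = 0

0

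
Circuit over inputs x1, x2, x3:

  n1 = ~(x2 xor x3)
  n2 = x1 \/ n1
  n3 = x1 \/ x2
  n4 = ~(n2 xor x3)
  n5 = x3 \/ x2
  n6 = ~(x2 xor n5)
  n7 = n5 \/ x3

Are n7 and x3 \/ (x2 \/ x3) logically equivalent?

n5 = x3 \/ x2
n7 = n5 \/ x3 = (x3 \/ x2) \/ x3
At x1=0, x2=0, x3=0: circuit gives 0, formula gives 0.
At x1=0, x2=0, x3=1: circuit gives 1, formula gives 1.
Agrees on all 8 inputs.

Yes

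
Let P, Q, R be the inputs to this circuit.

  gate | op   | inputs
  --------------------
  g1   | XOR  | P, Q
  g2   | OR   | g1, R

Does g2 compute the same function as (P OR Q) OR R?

g1 = P XOR Q
g2 = g1 OR R = (P XOR Q) OR R
At P=1, Q=1, R=0: circuit gives 0, formula gives 1.

No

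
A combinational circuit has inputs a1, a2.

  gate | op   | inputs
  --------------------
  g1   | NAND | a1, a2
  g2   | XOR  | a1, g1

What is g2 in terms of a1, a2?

a1 XOR (a1 NAND a2)

g1 = a1 NAND a2
g2 = a1 XOR g1 = a1 XOR (a1 NAND a2)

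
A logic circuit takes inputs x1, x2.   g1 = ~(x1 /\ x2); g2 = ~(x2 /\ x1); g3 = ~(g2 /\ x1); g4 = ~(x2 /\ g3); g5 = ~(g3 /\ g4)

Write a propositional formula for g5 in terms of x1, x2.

~((~((~(x2 /\ x1)) /\ x1)) /\ (~(x2 /\ (~((~(x2 /\ x1)) /\ x1)))))

g2 = ~(x2 /\ x1)
g3 = ~(g2 /\ x1) = ~((~(x2 /\ x1)) /\ x1)
g4 = ~(x2 /\ g3) = ~(x2 /\ (~((~(x2 /\ x1)) /\ x1)))
g5 = ~(g3 /\ g4) = ~((~((~(x2 /\ x1)) /\ x1)) /\ (~(x2 /\ (~((~(x2 /\ x1)) /\ x1)))))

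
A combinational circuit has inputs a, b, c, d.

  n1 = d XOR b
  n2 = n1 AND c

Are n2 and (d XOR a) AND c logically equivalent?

No

n1 = d XOR b
n2 = n1 AND c = (d XOR b) AND c
At a=0, b=1, c=1, d=0: circuit gives 1, formula gives 0.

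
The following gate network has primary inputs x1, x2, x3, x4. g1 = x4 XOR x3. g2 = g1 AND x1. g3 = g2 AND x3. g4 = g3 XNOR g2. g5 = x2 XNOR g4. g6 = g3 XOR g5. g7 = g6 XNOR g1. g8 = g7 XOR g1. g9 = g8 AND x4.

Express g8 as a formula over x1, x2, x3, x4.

g1 = x4 XOR x3
g2 = g1 AND x1 = (x4 XOR x3) AND x1
g3 = g2 AND x3 = ((x4 XOR x3) AND x1) AND x3
g4 = g3 XNOR g2 = (((x4 XOR x3) AND x1) AND x3) XNOR ((x4 XOR x3) AND x1)
g5 = x2 XNOR g4 = x2 XNOR ((((x4 XOR x3) AND x1) AND x3) XNOR ((x4 XOR x3) AND x1))
g6 = g3 XOR g5 = (((x4 XOR x3) AND x1) AND x3) XOR (x2 XNOR ((((x4 XOR x3) AND x1) AND x3) XNOR ((x4 XOR x3) AND x1)))
g7 = g6 XNOR g1 = ((((x4 XOR x3) AND x1) AND x3) XOR (x2 XNOR ((((x4 XOR x3) AND x1) AND x3) XNOR ((x4 XOR x3) AND x1)))) XNOR (x4 XOR x3)
g8 = g7 XOR g1 = (((((x4 XOR x3) AND x1) AND x3) XOR (x2 XNOR ((((x4 XOR x3) AND x1) AND x3) XNOR ((x4 XOR x3) AND x1)))) XNOR (x4 XOR x3)) XOR (x4 XOR x3)

(((((x4 XOR x3) AND x1) AND x3) XOR (x2 XNOR ((((x4 XOR x3) AND x1) AND x3) XNOR ((x4 XOR x3) AND x1)))) XNOR (x4 XOR x3)) XOR (x4 XOR x3)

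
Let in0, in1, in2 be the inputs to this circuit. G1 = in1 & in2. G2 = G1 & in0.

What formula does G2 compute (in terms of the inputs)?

G1 = in1 & in2
G2 = G1 & in0 = (in1 & in2) & in0

(in1 & in2) & in0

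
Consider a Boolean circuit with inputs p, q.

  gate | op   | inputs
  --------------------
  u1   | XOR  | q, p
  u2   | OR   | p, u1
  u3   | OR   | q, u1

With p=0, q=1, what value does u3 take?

1

u1 = 1 XOR 0 = 1
u3 = 1 OR 1 = 1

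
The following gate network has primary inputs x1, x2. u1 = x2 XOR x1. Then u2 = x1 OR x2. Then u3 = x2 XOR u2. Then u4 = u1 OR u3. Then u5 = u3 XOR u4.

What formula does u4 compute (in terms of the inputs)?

u1 = x2 XOR x1
u2 = x1 OR x2
u3 = x2 XOR u2 = x2 XOR (x1 OR x2)
u4 = u1 OR u3 = (x2 XOR x1) OR (x2 XOR (x1 OR x2))

(x2 XOR x1) OR (x2 XOR (x1 OR x2))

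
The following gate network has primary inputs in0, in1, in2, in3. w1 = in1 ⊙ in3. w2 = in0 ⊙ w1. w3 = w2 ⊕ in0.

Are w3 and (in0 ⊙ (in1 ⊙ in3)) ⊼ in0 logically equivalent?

w1 = in1 ⊙ in3
w2 = in0 ⊙ w1 = in0 ⊙ (in1 ⊙ in3)
w3 = w2 ⊕ in0 = (in0 ⊙ (in1 ⊙ in3)) ⊕ in0
At in0=0, in1=0, in2=0, in3=0: circuit gives 0, formula gives 1.

No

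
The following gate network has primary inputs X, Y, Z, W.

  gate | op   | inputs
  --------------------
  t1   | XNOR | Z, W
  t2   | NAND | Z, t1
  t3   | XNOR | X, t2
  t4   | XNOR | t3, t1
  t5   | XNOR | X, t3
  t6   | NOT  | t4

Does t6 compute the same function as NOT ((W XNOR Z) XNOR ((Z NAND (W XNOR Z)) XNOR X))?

Yes

t1 = Z XNOR W
t2 = Z NAND t1 = Z NAND (Z XNOR W)
t3 = X XNOR t2 = X XNOR (Z NAND (Z XNOR W))
t4 = t3 XNOR t1 = (X XNOR (Z NAND (Z XNOR W))) XNOR (Z XNOR W)
t6 = NOT t4 = NOT ((X XNOR (Z NAND (Z XNOR W))) XNOR (Z XNOR W))
At X=0, Y=0, Z=0, W=1: circuit gives 0, formula gives 0.
At X=0, Y=0, Z=0, W=0: circuit gives 1, formula gives 1.
Agrees on all 16 inputs.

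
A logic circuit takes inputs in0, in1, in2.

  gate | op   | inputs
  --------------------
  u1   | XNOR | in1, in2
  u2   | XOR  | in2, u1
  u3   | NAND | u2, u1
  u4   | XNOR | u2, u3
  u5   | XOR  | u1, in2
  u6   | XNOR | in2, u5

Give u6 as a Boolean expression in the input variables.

u1 = in1 XNOR in2
u5 = u1 XOR in2 = (in1 XNOR in2) XOR in2
u6 = in2 XNOR u5 = in2 XNOR ((in1 XNOR in2) XOR in2)

in2 XNOR ((in1 XNOR in2) XOR in2)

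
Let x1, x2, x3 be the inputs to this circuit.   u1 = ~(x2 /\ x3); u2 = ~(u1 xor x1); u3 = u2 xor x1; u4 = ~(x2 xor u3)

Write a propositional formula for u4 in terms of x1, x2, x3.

~(x2 xor ((~((~(x2 /\ x3)) xor x1)) xor x1))

u1 = ~(x2 /\ x3)
u2 = ~(u1 xor x1) = ~((~(x2 /\ x3)) xor x1)
u3 = u2 xor x1 = (~((~(x2 /\ x3)) xor x1)) xor x1
u4 = ~(x2 xor u3) = ~(x2 xor ((~((~(x2 /\ x3)) xor x1)) xor x1))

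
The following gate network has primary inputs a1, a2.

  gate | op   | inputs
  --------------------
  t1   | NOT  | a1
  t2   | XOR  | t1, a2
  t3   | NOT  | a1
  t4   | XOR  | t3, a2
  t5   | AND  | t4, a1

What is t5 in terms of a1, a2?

(NOT a1 XOR a2) AND a1

t3 = NOT a1
t4 = t3 XOR a2 = NOT a1 XOR a2
t5 = t4 AND a1 = (NOT a1 XOR a2) AND a1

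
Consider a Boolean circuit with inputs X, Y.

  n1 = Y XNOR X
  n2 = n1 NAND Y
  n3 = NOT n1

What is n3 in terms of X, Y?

NOT (Y XNOR X)

n1 = Y XNOR X
n3 = NOT n1 = NOT (Y XNOR X)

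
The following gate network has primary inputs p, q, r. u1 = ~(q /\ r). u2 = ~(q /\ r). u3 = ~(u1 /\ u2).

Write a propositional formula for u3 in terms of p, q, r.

~((~(q /\ r)) /\ (~(q /\ r)))

u1 = ~(q /\ r)
u2 = ~(q /\ r)
u3 = ~(u1 /\ u2) = ~((~(q /\ r)) /\ (~(q /\ r)))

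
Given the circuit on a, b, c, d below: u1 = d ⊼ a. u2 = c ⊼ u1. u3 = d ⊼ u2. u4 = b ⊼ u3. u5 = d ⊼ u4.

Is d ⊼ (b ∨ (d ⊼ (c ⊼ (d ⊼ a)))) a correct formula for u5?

No

u1 = d ⊼ a
u2 = c ⊼ u1 = c ⊼ (d ⊼ a)
u3 = d ⊼ u2 = d ⊼ (c ⊼ (d ⊼ a))
u4 = b ⊼ u3 = b ⊼ (d ⊼ (c ⊼ (d ⊼ a)))
u5 = d ⊼ u4 = d ⊼ (b ⊼ (d ⊼ (c ⊼ (d ⊼ a))))
At a=0, b=0, c=0, d=1: circuit gives 0, formula gives 1.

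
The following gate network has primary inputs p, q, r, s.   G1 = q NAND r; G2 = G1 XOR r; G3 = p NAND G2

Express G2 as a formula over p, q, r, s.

G1 = q NAND r
G2 = G1 XOR r = (q NAND r) XOR r

(q NAND r) XOR r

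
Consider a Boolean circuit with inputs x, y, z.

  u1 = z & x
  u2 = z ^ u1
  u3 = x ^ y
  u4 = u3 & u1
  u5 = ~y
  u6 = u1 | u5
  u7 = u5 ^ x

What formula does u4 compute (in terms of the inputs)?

u1 = z & x
u3 = x ^ y
u4 = u3 & u1 = (x ^ y) & (z & x)

(x ^ y) & (z & x)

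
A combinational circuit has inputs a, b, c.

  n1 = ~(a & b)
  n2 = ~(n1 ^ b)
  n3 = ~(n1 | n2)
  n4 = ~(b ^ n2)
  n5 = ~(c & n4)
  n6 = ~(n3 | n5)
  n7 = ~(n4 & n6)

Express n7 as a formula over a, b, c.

~((~(b ^ (~((~(a & b)) ^ b)))) & (~((~((~(a & b)) | (~((~(a & b)) ^ b)))) | (~(c & (~(b ^ (~((~(a & b)) ^ b)))))))))

n1 = ~(a & b)
n2 = ~(n1 ^ b) = ~((~(a & b)) ^ b)
n3 = ~(n1 | n2) = ~((~(a & b)) | (~((~(a & b)) ^ b)))
n4 = ~(b ^ n2) = ~(b ^ (~((~(a & b)) ^ b)))
n5 = ~(c & n4) = ~(c & (~(b ^ (~((~(a & b)) ^ b)))))
n6 = ~(n3 | n5) = ~((~((~(a & b)) | (~((~(a & b)) ^ b)))) | (~(c & (~(b ^ (~((~(a & b)) ^ b)))))))
n7 = ~(n4 & n6) = ~((~(b ^ (~((~(a & b)) ^ b)))) & (~((~((~(a & b)) | (~((~(a & b)) ^ b)))) | (~(c & (~(b ^ (~((~(a & b)) ^ b)))))))))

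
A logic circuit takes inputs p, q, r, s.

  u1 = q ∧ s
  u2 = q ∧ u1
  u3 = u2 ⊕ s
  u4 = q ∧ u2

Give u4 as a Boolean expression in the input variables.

q ∧ (q ∧ (q ∧ s))

u1 = q ∧ s
u2 = q ∧ u1 = q ∧ (q ∧ s)
u4 = q ∧ u2 = q ∧ (q ∧ (q ∧ s))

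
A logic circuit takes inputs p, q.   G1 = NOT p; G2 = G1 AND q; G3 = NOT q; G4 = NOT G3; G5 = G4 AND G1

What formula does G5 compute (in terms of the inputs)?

G1 = NOT p
G3 = NOT q
G4 = NOT G3 = NOT NOT q
G5 = G4 AND G1 = NOT NOT q AND NOT p

NOT NOT q AND NOT p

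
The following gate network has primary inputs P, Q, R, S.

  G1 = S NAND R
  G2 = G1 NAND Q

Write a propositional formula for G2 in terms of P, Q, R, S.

(S NAND R) NAND Q

G1 = S NAND R
G2 = G1 NAND Q = (S NAND R) NAND Q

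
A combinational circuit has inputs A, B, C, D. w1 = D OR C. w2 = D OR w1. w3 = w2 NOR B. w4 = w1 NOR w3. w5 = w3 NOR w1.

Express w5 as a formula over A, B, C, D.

((D OR (D OR C)) NOR B) NOR (D OR C)

w1 = D OR C
w2 = D OR w1 = D OR (D OR C)
w3 = w2 NOR B = (D OR (D OR C)) NOR B
w5 = w3 NOR w1 = ((D OR (D OR C)) NOR B) NOR (D OR C)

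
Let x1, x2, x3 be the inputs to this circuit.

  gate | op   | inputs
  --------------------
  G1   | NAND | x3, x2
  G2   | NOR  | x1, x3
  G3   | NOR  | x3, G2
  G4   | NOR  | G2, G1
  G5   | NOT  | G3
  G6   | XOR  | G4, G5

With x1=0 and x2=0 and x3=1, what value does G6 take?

G1 = 1 NAND 0 = 1
G2 = 0 NOR 1 = 0
G3 = 1 NOR 0 = 0
G4 = 0 NOR 1 = 0
G5 = NOT 0 = 1
G6 = 0 XOR 1 = 1

1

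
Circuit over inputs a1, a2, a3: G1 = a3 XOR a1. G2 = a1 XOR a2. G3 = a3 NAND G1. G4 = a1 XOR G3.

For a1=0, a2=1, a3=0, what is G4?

G1 = 0 XOR 0 = 0
G3 = 0 NAND 0 = 1
G4 = 0 XOR 1 = 1

1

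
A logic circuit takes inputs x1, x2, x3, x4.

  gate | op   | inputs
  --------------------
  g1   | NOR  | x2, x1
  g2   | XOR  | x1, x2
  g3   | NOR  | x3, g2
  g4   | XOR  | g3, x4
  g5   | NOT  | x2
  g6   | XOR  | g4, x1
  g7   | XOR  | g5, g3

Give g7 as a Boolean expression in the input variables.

NOT x2 XOR (x3 NOR (x1 XOR x2))

g2 = x1 XOR x2
g3 = x3 NOR g2 = x3 NOR (x1 XOR x2)
g5 = NOT x2
g7 = g5 XOR g3 = NOT x2 XOR (x3 NOR (x1 XOR x2))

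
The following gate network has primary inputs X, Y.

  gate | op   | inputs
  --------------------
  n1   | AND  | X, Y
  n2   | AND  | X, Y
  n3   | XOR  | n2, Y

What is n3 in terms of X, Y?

(X AND Y) XOR Y

n2 = X AND Y
n3 = n2 XOR Y = (X AND Y) XOR Y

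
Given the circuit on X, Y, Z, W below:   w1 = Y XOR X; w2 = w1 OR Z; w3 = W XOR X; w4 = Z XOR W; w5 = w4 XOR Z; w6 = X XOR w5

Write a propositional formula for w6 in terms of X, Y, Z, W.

w4 = Z XOR W
w5 = w4 XOR Z = (Z XOR W) XOR Z
w6 = X XOR w5 = X XOR ((Z XOR W) XOR Z)

X XOR ((Z XOR W) XOR Z)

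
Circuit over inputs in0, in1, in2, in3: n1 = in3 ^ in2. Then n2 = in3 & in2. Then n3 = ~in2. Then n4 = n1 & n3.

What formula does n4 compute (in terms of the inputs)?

(in3 ^ in2) & ~in2

n1 = in3 ^ in2
n3 = ~in2
n4 = n1 & n3 = (in3 ^ in2) & ~in2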